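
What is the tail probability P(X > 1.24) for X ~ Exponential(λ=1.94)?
0.090211

We have X ~ Exponential(λ=1.94).

P(X > 1.24) = 1 - P(X ≤ 1.24)
                = 1 - F(1.24)
                = 1 - 0.909789
                = 0.090211

So there's approximately a 9.0% chance that X exceeds 1.24.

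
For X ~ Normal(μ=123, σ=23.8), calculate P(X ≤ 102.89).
0.199067

We have X ~ Normal(μ=123, σ=23.8).

The CDF gives us P(X ≤ k).

Using the CDF:
P(X ≤ 102.89) = 0.199067

This means there's approximately a 19.9% chance that X is at most 102.89.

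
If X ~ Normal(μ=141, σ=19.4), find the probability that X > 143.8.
0.442620

We have X ~ Normal(μ=141, σ=19.4).

P(X > 143.8) = 1 - P(X ≤ 143.8)
                = 1 - F(143.8)
                = 1 - 0.557380
                = 0.442620

So there's approximately a 44.3% chance that X exceeds 143.8.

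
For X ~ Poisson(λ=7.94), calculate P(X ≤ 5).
0.196794

We have X ~ Poisson(λ=7.94).

The CDF gives us P(X ≤ k).

Using the CDF:
P(X ≤ 5) = 0.196794

This means there's approximately a 19.7% chance that X is at most 5.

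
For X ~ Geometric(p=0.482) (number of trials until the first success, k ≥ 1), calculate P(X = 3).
0.129332

We have X ~ Geometric(p=0.482) (number of trials until the first success, k ≥ 1).

For a Geometric distribution, the PMF gives us the probability of each outcome.

Using the PMF formula:
P(X = 3) = 0.129332

Rounded to 4 decimal places: 0.1293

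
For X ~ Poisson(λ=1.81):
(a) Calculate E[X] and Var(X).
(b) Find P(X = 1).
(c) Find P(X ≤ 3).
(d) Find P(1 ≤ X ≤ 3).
(a) E[X] = 1.8100, Var(X) = 1.8100
(b) P(X = 1) = 0.296214
(c) P(X ≤ 3) = 0.889680
(d) P(1 ≤ X ≤ 3) = 0.726025

We have X ~ Poisson(λ=1.81).

(a) Moments:
E[X] = 1.8100
Var(X) = 1.8100
σ = √Var(X) = 1.3454

(b) Point probability using PMF:
P(X = 1) = 0.296214

(c) Cumulative probability using CDF:
P(X ≤ 3) = F(3) = 0.889680

(d) Range probability:
P(1 ≤ X ≤ 3) = P(X ≤ 3) - P(X ≤ 0)
                   = F(3) - F(0)
                   = 0.889680 - 0.163654
                   = 0.726025

This means approximately 72.6% of outcomes fall in the interval [1, 3].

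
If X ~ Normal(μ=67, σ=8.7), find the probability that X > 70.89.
0.327392

We have X ~ Normal(μ=67, σ=8.7).

P(X > 70.89) = 1 - P(X ≤ 70.89)
                = 1 - F(70.89)
                = 1 - 0.672608
                = 0.327392

So there's approximately a 32.7% chance that X exceeds 70.89.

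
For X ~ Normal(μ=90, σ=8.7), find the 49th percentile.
89.7819

We have X ~ Normal(μ=90, σ=8.7).

We want to find x such that P(X ≤ x) = 0.49.

This is the 49th percentile, which means 49% of values fall below this point.

Using the inverse CDF (quantile function):
x = F⁻¹(0.49) = 89.7819

Verification: P(X ≤ 89.7819) = 0.49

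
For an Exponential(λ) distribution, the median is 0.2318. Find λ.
λ = 2.9903

For X ~ Exponential(λ), the CDF is F(x) = 1 - e^(-λx).
The median m satisfies F(m) = 0.5:
1 - e^(-λm) = 0.5
e^(-λm) = 0.5
λm = ln(2)
m = ln(2) / λ

Given m = 0.2318:
λ = ln(2) / 0.2318 = 0.693147 / 0.2318 = 2.9903

Verification: ln(2) / 2.9903 = 0.2318 ✓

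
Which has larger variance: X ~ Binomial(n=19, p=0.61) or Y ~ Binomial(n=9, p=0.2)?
X has larger variance (4.5201 > 1.4400)

Compute the variance for each distribution:

X ~ Binomial(n=19, p=0.61):
Var(X) = 4.5201

Y ~ Binomial(n=9, p=0.2):
Var(Y) = 1.4400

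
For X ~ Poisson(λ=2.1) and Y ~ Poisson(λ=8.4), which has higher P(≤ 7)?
X has higher probability (P(X ≤ 7) = 0.9985 > P(Y ≤ 7) = 0.3987)

Compute P(≤ 7) for each distribution:

X ~ Poisson(λ=2.1):
P(X ≤ 7) = 0.9985

Y ~ Poisson(λ=8.4):
P(Y ≤ 7) = 0.3987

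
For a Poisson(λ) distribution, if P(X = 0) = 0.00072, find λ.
λ = 7.2363

For a Poisson(λ) distribution, the PMF at 0 is:
P(X = 0) = λ^0 e^(-λ) / 0! = e^(-λ)

Given P(X = 0) = 0.00072:
e^(-λ) = 0.00072
-λ = ln(0.00072)
λ = -ln(0.00072) = 7.2363

Verification: e^(-7.2363) = 0.00072 ✓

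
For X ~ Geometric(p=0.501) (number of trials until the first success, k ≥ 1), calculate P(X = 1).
0.501000

We have X ~ Geometric(p=0.501) (number of trials until the first success, k ≥ 1).

For a Geometric distribution, the PMF gives us the probability of each outcome.

Using the PMF formula:
P(X = 1) = 0.501000

Rounded to 4 decimal places: 0.5010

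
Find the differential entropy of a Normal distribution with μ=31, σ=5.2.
3.0676 nats

We have X ~ Normal(μ=31, σ=5.2).

The differential entropy measures the uncertainty or information content of the distribution.

For a Normal distribution with μ=31, σ=5.2:
h(X) = 3.0676 nats

(In bits, this would be 4.4256 bits.)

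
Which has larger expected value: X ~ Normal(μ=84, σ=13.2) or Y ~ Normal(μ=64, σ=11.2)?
X has larger mean (84.0000 > 64.0000)

Compute the expected value for each distribution:

X ~ Normal(μ=84, σ=13.2):
E[X] = 84.0000

Y ~ Normal(μ=64, σ=11.2):
E[Y] = 64.0000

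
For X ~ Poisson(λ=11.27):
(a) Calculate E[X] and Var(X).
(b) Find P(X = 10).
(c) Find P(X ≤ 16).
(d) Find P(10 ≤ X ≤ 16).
(a) E[X] = 11.2700, Var(X) = 11.2700
(b) P(X = 10) = 0.116139
(c) P(X ≤ 16) = 0.933556
(d) P(10 ≤ X ≤ 16) = 0.621614

We have X ~ Poisson(λ=11.27).

(a) Moments:
E[X] = 11.2700
Var(X) = 11.2700
σ = √Var(X) = 3.3571

(b) Point probability using PMF:
P(X = 10) = 0.116139

(c) Cumulative probability using CDF:
P(X ≤ 16) = F(16) = 0.933556

(d) Range probability:
P(10 ≤ X ≤ 16) = P(X ≤ 16) - P(X ≤ 9)
                   = F(16) - F(9)
                   = 0.933556 - 0.311942
                   = 0.621614

This means approximately 62.2% of outcomes fall in the interval [10, 16].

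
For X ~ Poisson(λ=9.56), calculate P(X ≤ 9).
0.514039

We have X ~ Poisson(λ=9.56).

The CDF gives us P(X ≤ k).

Using the CDF:
P(X ≤ 9) = 0.514039

This means there's approximately a 51.4% chance that X is at most 9.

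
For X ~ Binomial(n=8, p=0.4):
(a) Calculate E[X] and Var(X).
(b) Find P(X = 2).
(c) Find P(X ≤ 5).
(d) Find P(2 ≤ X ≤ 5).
(a) E[X] = 3.2000, Var(X) = 1.9200
(b) P(X = 2) = 0.209019
(c) P(X ≤ 5) = 0.950193
(d) P(2 ≤ X ≤ 5) = 0.843817

We have X ~ Binomial(n=8, p=0.4).

(a) Moments:
E[X] = 3.2000
Var(X) = 1.9200
σ = √Var(X) = 1.3856

(b) Point probability using PMF:
P(X = 2) = 0.209019

(c) Cumulative probability using CDF:
P(X ≤ 5) = F(5) = 0.950193

(d) Range probability:
P(2 ≤ X ≤ 5) = P(X ≤ 5) - P(X ≤ 1)
                   = F(5) - F(1)
                   = 0.950193 - 0.106376
                   = 0.843817

This means approximately 84.4% of outcomes fall in the interval [2, 5].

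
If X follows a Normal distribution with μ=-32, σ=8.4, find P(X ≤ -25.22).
0.790208

We have X ~ Normal(μ=-32, σ=8.4).

The CDF gives us P(X ≤ k).

Using the CDF:
P(X ≤ -25.22) = 0.790208

This means there's approximately a 79.0% chance that X is at most -25.22.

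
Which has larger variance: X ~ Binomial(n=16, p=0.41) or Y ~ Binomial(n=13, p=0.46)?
X has larger variance (3.8704 > 3.2292)

Compute the variance for each distribution:

X ~ Binomial(n=16, p=0.41):
Var(X) = 3.8704

Y ~ Binomial(n=13, p=0.46):
Var(Y) = 3.2292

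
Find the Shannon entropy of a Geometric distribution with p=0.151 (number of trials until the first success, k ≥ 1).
2.8109 nats

We have X ~ Geometric(p=0.151) (number of trials until the first success, k ≥ 1).

The Shannon entropy measures the uncertainty or information content of the distribution.

For a Geometric distribution with p=0.151 (number of trials until the first success, k ≥ 1):
H(X) = 2.8109 nats

(In bits, this would be 4.0552 bits.)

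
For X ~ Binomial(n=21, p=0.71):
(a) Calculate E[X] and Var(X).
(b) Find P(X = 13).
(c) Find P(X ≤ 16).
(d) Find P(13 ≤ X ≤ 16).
(a) E[X] = 14.9100, Var(X) = 4.3239
(b) P(X = 13) = 0.118600
(c) P(X ≤ 16) = 0.772922
(d) P(13 ≤ X ≤ 16) = 0.648143

We have X ~ Binomial(n=21, p=0.71).

(a) Moments:
E[X] = 14.9100
Var(X) = 4.3239
σ = √Var(X) = 2.0794

(b) Point probability using PMF:
P(X = 13) = 0.118600

(c) Cumulative probability using CDF:
P(X ≤ 16) = F(16) = 0.772922

(d) Range probability:
P(13 ≤ X ≤ 16) = P(X ≤ 16) - P(X ≤ 12)
                   = F(16) - F(12)
                   = 0.772922 - 0.124778
                   = 0.648143

This means approximately 64.8% of outcomes fall in the interval [13, 16].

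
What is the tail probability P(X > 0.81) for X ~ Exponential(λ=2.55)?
0.126755

We have X ~ Exponential(λ=2.55).

P(X > 0.81) = 1 - P(X ≤ 0.81)
                = 1 - F(0.81)
                = 1 - 0.873245
                = 0.126755

So there's approximately a 12.7% chance that X exceeds 0.81.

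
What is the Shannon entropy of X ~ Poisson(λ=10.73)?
2.5973 nats

We have X ~ Poisson(λ=10.73).

The Shannon entropy measures the uncertainty or information content of the distribution.

For a Poisson distribution with λ=10.73:
H(X) = 2.5973 nats

(In bits, this would be 3.7471 bits.)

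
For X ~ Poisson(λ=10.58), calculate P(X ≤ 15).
0.928103

We have X ~ Poisson(λ=10.58).

The CDF gives us P(X ≤ k).

Using the CDF:
P(X ≤ 15) = 0.928103

This means there's approximately a 92.8% chance that X is at most 15.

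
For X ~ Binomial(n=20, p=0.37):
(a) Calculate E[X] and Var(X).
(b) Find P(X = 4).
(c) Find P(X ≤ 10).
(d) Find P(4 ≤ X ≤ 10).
(a) E[X] = 7.4000, Var(X) = 4.6620
(b) P(X = 4) = 0.055918
(c) P(X ≤ 10) = 0.922460
(d) P(4 ≤ X ≤ 10) = 0.892463

We have X ~ Binomial(n=20, p=0.37).

(a) Moments:
E[X] = 7.4000
Var(X) = 4.6620
σ = √Var(X) = 2.1592

(b) Point probability using PMF:
P(X = 4) = 0.055918

(c) Cumulative probability using CDF:
P(X ≤ 10) = F(10) = 0.922460

(d) Range probability:
P(4 ≤ X ≤ 10) = P(X ≤ 10) - P(X ≤ 3)
                   = F(10) - F(3)
                   = 0.922460 - 0.029997
                   = 0.892463

This means approximately 89.2% of outcomes fall in the interval [4, 10].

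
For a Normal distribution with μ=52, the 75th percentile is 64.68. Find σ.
σ = 18.7994

For X ~ Normal(μ, σ), the p-th percentile satisfies x = μ + z_p × σ,
where z_p = Φ⁻¹(p) is the standard normal quantile.

Step 1: z_{0.75} = Φ⁻¹(0.75) = 0.6745

Step 2: Solve for σ:
64.68 = 52 + 0.6745 × σ
σ = (64.68 - 52) / 0.6745
σ = 12.68 / 0.6745
σ = 18.7994

Verification: μ + z × σ = 52 + 0.6745 × 18.7994 = 64.68 ✓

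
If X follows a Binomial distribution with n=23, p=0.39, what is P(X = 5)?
0.041518

We have X ~ Binomial(n=23, p=0.39).

For a Binomial distribution, the PMF gives us the probability of each outcome.

Using the PMF formula:
P(X = 5) = 0.041518

Rounded to 4 decimal places: 0.0415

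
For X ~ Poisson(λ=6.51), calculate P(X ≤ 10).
0.932602

We have X ~ Poisson(λ=6.51).

The CDF gives us P(X ≤ k).

Using the CDF:
P(X ≤ 10) = 0.932602

This means there's approximately a 93.3% chance that X is at most 10.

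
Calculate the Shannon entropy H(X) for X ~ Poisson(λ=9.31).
2.5250 nats

We have X ~ Poisson(λ=9.31).

The Shannon entropy measures the uncertainty or information content of the distribution.

For a Poisson distribution with λ=9.31:
H(X) = 2.5250 nats

(In bits, this would be 3.6427 bits.)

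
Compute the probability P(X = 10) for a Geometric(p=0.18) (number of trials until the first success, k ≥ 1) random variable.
0.030172

We have X ~ Geometric(p=0.18) (number of trials until the first success, k ≥ 1).

For a Geometric distribution, the PMF gives us the probability of each outcome.

Using the PMF formula:
P(X = 10) = 0.030172

Rounded to 4 decimal places: 0.0302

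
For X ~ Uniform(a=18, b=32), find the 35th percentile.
22.9000

We have X ~ Uniform(a=18, b=32).

We want to find x such that P(X ≤ x) = 0.35.

This is the 35th percentile, which means 35% of values fall below this point.

Using the inverse CDF (quantile function):
x = F⁻¹(0.35) = 22.9000

Verification: P(X ≤ 22.9000) = 0.35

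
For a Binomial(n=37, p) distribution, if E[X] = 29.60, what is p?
p = 0.8

For a Binomial(n, p) distribution:
E[X] = n × p

Given n = 37 and E[X] = 29.60:
29.60 = 37 × p
p = 29.60 / 37 = 0.8

Verification: Binomial(37, 0.8) has E[X] = 29.60 ✓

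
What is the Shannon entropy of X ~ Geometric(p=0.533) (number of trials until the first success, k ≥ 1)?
1.2964 nats

We have X ~ Geometric(p=0.533) (number of trials until the first success, k ≥ 1).

The Shannon entropy measures the uncertainty or information content of the distribution.

For a Geometric distribution with p=0.533 (number of trials until the first success, k ≥ 1):
H(X) = 1.2964 nats

(In bits, this would be 1.8703 bits.)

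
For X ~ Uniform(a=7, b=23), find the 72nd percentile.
18.5200

We have X ~ Uniform(a=7, b=23).

We want to find x such that P(X ≤ x) = 0.72.

This is the 72nd percentile, which means 72% of values fall below this point.

Using the inverse CDF (quantile function):
x = F⁻¹(0.72) = 18.5200

Verification: P(X ≤ 18.5200) = 0.72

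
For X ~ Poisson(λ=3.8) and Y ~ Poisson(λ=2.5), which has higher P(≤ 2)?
Y has higher probability (P(Y ≤ 2) = 0.5438 > P(X ≤ 2) = 0.2689)

Compute P(≤ 2) for each distribution:

X ~ Poisson(λ=3.8):
P(X ≤ 2) = 0.2689

Y ~ Poisson(λ=2.5):
P(Y ≤ 2) = 0.5438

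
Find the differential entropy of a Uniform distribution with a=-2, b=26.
3.3322 nats

We have X ~ Uniform(a=-2, b=26).

The differential entropy measures the uncertainty or information content of the distribution.

For a Uniform distribution with a=-2, b=26:
h(X) = 3.3322 nats

(In bits, this would be 4.8074 bits.)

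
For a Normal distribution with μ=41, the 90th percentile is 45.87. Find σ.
σ = 3.8001

For X ~ Normal(μ, σ), the p-th percentile satisfies x = μ + z_p × σ,
where z_p = Φ⁻¹(p) is the standard normal quantile.

Step 1: z_{0.9} = Φ⁻¹(0.9) = 1.2816

Step 2: Solve for σ:
45.87 = 41 + 1.2816 × σ
σ = (45.87 - 41) / 1.2816
σ = 4.87 / 1.2816
σ = 3.8001

Verification: μ + z × σ = 41 + 1.2816 × 3.8001 = 45.87 ✓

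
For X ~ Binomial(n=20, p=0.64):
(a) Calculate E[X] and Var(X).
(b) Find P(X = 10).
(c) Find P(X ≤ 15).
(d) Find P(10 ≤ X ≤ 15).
(a) E[X] = 12.8000, Var(X) = 4.6080
(b) P(X = 10) = 0.077880
(c) P(X ≤ 15) = 0.898937
(d) P(10 ≤ X ≤ 15) = 0.834418

We have X ~ Binomial(n=20, p=0.64).

(a) Moments:
E[X] = 12.8000
Var(X) = 4.6080
σ = √Var(X) = 2.1466

(b) Point probability using PMF:
P(X = 10) = 0.077880

(c) Cumulative probability using CDF:
P(X ≤ 15) = F(15) = 0.898937

(d) Range probability:
P(10 ≤ X ≤ 15) = P(X ≤ 15) - P(X ≤ 9)
                   = F(15) - F(9)
                   = 0.898937 - 0.064519
                   = 0.834418

This means approximately 83.4% of outcomes fall in the interval [10, 15].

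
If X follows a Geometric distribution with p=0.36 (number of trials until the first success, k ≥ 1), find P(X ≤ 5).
0.892626

We have X ~ Geometric(p=0.36) (number of trials until the first success, k ≥ 1).

The CDF gives us P(X ≤ k).

Using the CDF:
P(X ≤ 5) = 0.892626

This means there's approximately a 89.3% chance that X is at most 5.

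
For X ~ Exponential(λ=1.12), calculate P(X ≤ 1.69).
0.849351

We have X ~ Exponential(λ=1.12).

The CDF gives us P(X ≤ k).

Using the CDF:
P(X ≤ 1.69) = 0.849351

This means there's approximately a 84.9% chance that X is at most 1.69.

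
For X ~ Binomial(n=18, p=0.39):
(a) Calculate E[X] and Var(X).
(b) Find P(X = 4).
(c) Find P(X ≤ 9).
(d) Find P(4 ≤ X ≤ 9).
(a) E[X] = 7.0200, Var(X) = 4.2822
(b) P(X = 4) = 0.069919
(c) P(X ≤ 9) = 0.883672
(d) P(4 ≤ X ≤ 9) = 0.844246

We have X ~ Binomial(n=18, p=0.39).

(a) Moments:
E[X] = 7.0200
Var(X) = 4.2822
σ = √Var(X) = 2.0693

(b) Point probability using PMF:
P(X = 4) = 0.069919

(c) Cumulative probability using CDF:
P(X ≤ 9) = F(9) = 0.883672

(d) Range probability:
P(4 ≤ X ≤ 9) = P(X ≤ 9) - P(X ≤ 3)
                   = F(9) - F(3)
                   = 0.883672 - 0.039426
                   = 0.844246

This means approximately 84.4% of outcomes fall in the interval [4, 9].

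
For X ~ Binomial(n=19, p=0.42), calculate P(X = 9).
0.161842

We have X ~ Binomial(n=19, p=0.42).

For a Binomial distribution, the PMF gives us the probability of each outcome.

Using the PMF formula:
P(X = 9) = 0.161842

Rounded to 4 decimal places: 0.1618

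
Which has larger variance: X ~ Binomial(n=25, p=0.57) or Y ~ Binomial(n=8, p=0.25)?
X has larger variance (6.1275 > 1.5000)

Compute the variance for each distribution:

X ~ Binomial(n=25, p=0.57):
Var(X) = 6.1275

Y ~ Binomial(n=8, p=0.25):
Var(Y) = 1.5000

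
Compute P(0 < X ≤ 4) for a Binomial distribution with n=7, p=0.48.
0.794641

We have X ~ Binomial(n=7, p=0.48).

To find P(0 < X ≤ 4), we use:
P(0 < X ≤ 4) = P(X ≤ 4) - P(X ≤ 0)
                 = F(4) - F(0)
                 = 0.804922 - 0.010281
                 = 0.794641

So there's approximately a 79.5% chance that X falls in this range.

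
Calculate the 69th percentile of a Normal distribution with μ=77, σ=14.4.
84.1402

We have X ~ Normal(μ=77, σ=14.4).

We want to find x such that P(X ≤ x) = 0.69.

This is the 69th percentile, which means 69% of values fall below this point.

Using the inverse CDF (quantile function):
x = F⁻¹(0.69) = 84.1402

Verification: P(X ≤ 84.1402) = 0.69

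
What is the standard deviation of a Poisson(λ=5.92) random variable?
2.4331

We have X ~ Poisson(λ=5.92).

For a Poisson distribution with λ=5.92:
σ = √Var(X) = 2.4331

The standard deviation is the square root of the variance.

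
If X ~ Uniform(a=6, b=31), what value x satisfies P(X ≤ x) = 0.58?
20.5000

We have X ~ Uniform(a=6, b=31).

We want to find x such that P(X ≤ x) = 0.58.

This is the 58th percentile, which means 58% of values fall below this point.

Using the inverse CDF (quantile function):
x = F⁻¹(0.58) = 20.5000

Verification: P(X ≤ 20.5000) = 0.58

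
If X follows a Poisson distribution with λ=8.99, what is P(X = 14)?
0.032205

We have X ~ Poisson(λ=8.99).

For a Poisson distribution, the PMF gives us the probability of each outcome.

Using the PMF formula:
P(X = 14) = 0.032205

Rounded to 4 decimal places: 0.0322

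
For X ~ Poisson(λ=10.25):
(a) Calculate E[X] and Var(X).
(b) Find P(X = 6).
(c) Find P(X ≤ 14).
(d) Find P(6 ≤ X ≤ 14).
(a) E[X] = 10.2500, Var(X) = 10.2500
(b) P(X = 6) = 0.056950
(c) P(X ≤ 14) = 0.902869
(d) P(6 ≤ X ≤ 14) = 0.844670

We have X ~ Poisson(λ=10.25).

(a) Moments:
E[X] = 10.2500
Var(X) = 10.2500
σ = √Var(X) = 3.2016

(b) Point probability using PMF:
P(X = 6) = 0.056950

(c) Cumulative probability using CDF:
P(X ≤ 14) = F(14) = 0.902869

(d) Range probability:
P(6 ≤ X ≤ 14) = P(X ≤ 14) - P(X ≤ 5)
                   = F(14) - F(5)
                   = 0.902869 - 0.058199
                   = 0.844670

This means approximately 84.5% of outcomes fall in the interval [6, 14].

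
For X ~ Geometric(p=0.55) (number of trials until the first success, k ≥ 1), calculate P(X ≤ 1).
0.550000

We have X ~ Geometric(p=0.55) (number of trials until the first success, k ≥ 1).

The CDF gives us P(X ≤ k).

Using the CDF:
P(X ≤ 1) = 0.550000

This means there's approximately a 55.0% chance that X is at most 1.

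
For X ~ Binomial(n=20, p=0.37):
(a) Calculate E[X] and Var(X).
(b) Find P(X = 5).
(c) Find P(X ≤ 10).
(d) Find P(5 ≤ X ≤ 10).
(a) E[X] = 7.4000, Var(X) = 4.6620
(b) P(X = 5) = 0.105090
(c) P(X ≤ 10) = 0.922460
(d) P(5 ≤ X ≤ 10) = 0.836546

We have X ~ Binomial(n=20, p=0.37).

(a) Moments:
E[X] = 7.4000
Var(X) = 4.6620
σ = √Var(X) = 2.1592

(b) Point probability using PMF:
P(X = 5) = 0.105090

(c) Cumulative probability using CDF:
P(X ≤ 10) = F(10) = 0.922460

(d) Range probability:
P(5 ≤ X ≤ 10) = P(X ≤ 10) - P(X ≤ 4)
                   = F(10) - F(4)
                   = 0.922460 - 0.085914
                   = 0.836546

This means approximately 83.7% of outcomes fall in the interval [5, 10].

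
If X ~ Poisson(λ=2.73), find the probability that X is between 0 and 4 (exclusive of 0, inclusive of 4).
0.793192

We have X ~ Poisson(λ=2.73).

To find P(0 < X ≤ 4), we use:
P(0 < X ≤ 4) = P(X ≤ 4) - P(X ≤ 0)
                 = F(4) - F(0)
                 = 0.858411 - 0.065219
                 = 0.793192

So there's approximately a 79.3% chance that X falls in this range.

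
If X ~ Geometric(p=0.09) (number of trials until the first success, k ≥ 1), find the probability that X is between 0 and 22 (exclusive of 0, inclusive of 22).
0.874423

We have X ~ Geometric(p=0.09) (number of trials until the first success, k ≥ 1).

To find P(0 < X ≤ 22), we use:
P(0 < X ≤ 22) = P(X ≤ 22) - P(X ≤ 0)
                 = F(22) - F(0)
                 = 0.874423 - 0.000000
                 = 0.874423

So there's approximately a 87.4% chance that X falls in this range.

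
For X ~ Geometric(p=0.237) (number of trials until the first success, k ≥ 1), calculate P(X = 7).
0.046762

We have X ~ Geometric(p=0.237) (number of trials until the first success, k ≥ 1).

For a Geometric distribution, the PMF gives us the probability of each outcome.

Using the PMF formula:
P(X = 7) = 0.046762

Rounded to 4 decimal places: 0.0468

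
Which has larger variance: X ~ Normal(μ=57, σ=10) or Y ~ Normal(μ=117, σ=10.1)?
Y has larger variance (102.0100 > 100.0000)

Compute the variance for each distribution:

X ~ Normal(μ=57, σ=10):
Var(X) = 100.0000

Y ~ Normal(μ=117, σ=10.1):
Var(Y) = 102.0100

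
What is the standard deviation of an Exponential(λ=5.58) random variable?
0.1792

We have X ~ Exponential(λ=5.58).

For an Exponential distribution with λ=5.58:
σ = √Var(X) = 0.1792

The standard deviation is the square root of the variance.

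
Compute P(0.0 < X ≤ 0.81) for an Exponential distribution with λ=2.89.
0.903759

We have X ~ Exponential(λ=2.89).

To find P(0.0 < X ≤ 0.81), we use:
P(0.0 < X ≤ 0.81) = P(X ≤ 0.81) - P(X ≤ 0.0)
                 = F(0.81) - F(0.0)
                 = 0.903759 - 0.000000
                 = 0.903759

So there's approximately a 90.4% chance that X falls in this range.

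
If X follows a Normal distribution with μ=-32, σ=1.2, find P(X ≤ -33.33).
0.133859

We have X ~ Normal(μ=-32, σ=1.2).

The CDF gives us P(X ≤ k).

Using the CDF:
P(X ≤ -33.33) = 0.133859

This means there's approximately a 13.4% chance that X is at most -33.33.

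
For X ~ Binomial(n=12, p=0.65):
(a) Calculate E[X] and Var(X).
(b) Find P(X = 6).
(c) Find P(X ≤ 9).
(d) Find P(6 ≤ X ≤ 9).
(a) E[X] = 7.8000, Var(X) = 2.7300
(b) P(X = 6) = 0.128103
(c) P(X ≤ 9) = 0.848712
(d) P(6 ≤ X ≤ 9) = 0.764080

We have X ~ Binomial(n=12, p=0.65).

(a) Moments:
E[X] = 7.8000
Var(X) = 2.7300
σ = √Var(X) = 1.6523

(b) Point probability using PMF:
P(X = 6) = 0.128103

(c) Cumulative probability using CDF:
P(X ≤ 9) = F(9) = 0.848712

(d) Range probability:
P(6 ≤ X ≤ 9) = P(X ≤ 9) - P(X ≤ 5)
                   = F(9) - F(5)
                   = 0.848712 - 0.084632
                   = 0.764080

This means approximately 76.4% of outcomes fall in the interval [6, 9].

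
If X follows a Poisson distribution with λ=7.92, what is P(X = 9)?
0.122787

We have X ~ Poisson(λ=7.92).

For a Poisson distribution, the PMF gives us the probability of each outcome.

Using the PMF formula:
P(X = 9) = 0.122787

Rounded to 4 decimal places: 0.1228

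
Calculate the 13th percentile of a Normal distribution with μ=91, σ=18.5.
70.1618

We have X ~ Normal(μ=91, σ=18.5).

We want to find x such that P(X ≤ x) = 0.13.

This is the 13th percentile, which means 13% of values fall below this point.

Using the inverse CDF (quantile function):
x = F⁻¹(0.13) = 70.1618

Verification: P(X ≤ 70.1618) = 0.13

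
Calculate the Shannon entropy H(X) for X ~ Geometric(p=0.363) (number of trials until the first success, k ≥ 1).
1.8048 nats

We have X ~ Geometric(p=0.363) (number of trials until the first success, k ≥ 1).

The Shannon entropy measures the uncertainty or information content of the distribution.

For a Geometric distribution with p=0.363 (number of trials until the first success, k ≥ 1):
H(X) = 1.8048 nats

(In bits, this would be 2.6037 bits.)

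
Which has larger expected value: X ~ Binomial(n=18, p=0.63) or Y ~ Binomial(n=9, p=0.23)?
X has larger mean (11.3400 > 2.0700)

Compute the expected value for each distribution:

X ~ Binomial(n=18, p=0.63):
E[X] = 11.3400

Y ~ Binomial(n=9, p=0.23):
E[Y] = 2.0700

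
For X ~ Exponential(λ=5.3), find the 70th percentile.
0.2272

We have X ~ Exponential(λ=5.3).

We want to find x such that P(X ≤ x) = 0.7.

This is the 70th percentile, which means 70% of values fall below this point.

Using the inverse CDF (quantile function):
x = F⁻¹(0.7) = 0.2272

Verification: P(X ≤ 0.2272) = 0.7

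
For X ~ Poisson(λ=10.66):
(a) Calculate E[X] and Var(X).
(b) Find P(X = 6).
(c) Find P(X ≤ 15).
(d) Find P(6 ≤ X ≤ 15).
(a) E[X] = 10.6600, Var(X) = 10.6600
(b) P(X = 6) = 0.047822
(c) P(X ≤ 15) = 0.924419
(d) P(6 ≤ X ≤ 15) = 0.878533

We have X ~ Poisson(λ=10.66).

(a) Moments:
E[X] = 10.6600
Var(X) = 10.6600
σ = √Var(X) = 3.2650

(b) Point probability using PMF:
P(X = 6) = 0.047822

(c) Cumulative probability using CDF:
P(X ≤ 15) = F(15) = 0.924419

(d) Range probability:
P(6 ≤ X ≤ 15) = P(X ≤ 15) - P(X ≤ 5)
                   = F(15) - F(5)
                   = 0.924419 - 0.045886
                   = 0.878533

This means approximately 87.9% of outcomes fall in the interval [6, 15].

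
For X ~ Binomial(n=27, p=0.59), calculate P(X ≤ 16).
0.583539

We have X ~ Binomial(n=27, p=0.59).

The CDF gives us P(X ≤ k).

Using the CDF:
P(X ≤ 16) = 0.583539

This means there's approximately a 58.4% chance that X is at most 16.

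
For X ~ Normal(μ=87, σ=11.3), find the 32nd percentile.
81.7150

We have X ~ Normal(μ=87, σ=11.3).

We want to find x such that P(X ≤ x) = 0.32.

This is the 32nd percentile, which means 32% of values fall below this point.

Using the inverse CDF (quantile function):
x = F⁻¹(0.32) = 81.7150

Verification: P(X ≤ 81.7150) = 0.32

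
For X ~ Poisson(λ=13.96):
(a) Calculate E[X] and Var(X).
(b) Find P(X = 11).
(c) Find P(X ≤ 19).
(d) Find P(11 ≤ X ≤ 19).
(a) E[X] = 13.9600, Var(X) = 13.9600
(b) P(X = 11) = 0.085081
(c) P(X ≤ 19) = 0.925117
(d) P(11 ≤ X ≤ 19) = 0.746770

We have X ~ Poisson(λ=13.96).

(a) Moments:
E[X] = 13.9600
Var(X) = 13.9600
σ = √Var(X) = 3.7363

(b) Point probability using PMF:
P(X = 11) = 0.085081

(c) Cumulative probability using CDF:
P(X ≤ 19) = F(19) = 0.925117

(d) Range probability:
P(11 ≤ X ≤ 19) = P(X ≤ 19) - P(X ≤ 10)
                   = F(19) - F(10)
                   = 0.925117 - 0.178348
                   = 0.746770

This means approximately 74.7% of outcomes fall in the interval [11, 19].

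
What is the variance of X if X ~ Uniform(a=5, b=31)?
56.3333

We have X ~ Uniform(a=5, b=31).

For a Uniform distribution with a=5, b=31:
Var(X) = 56.3333

The variance measures the spread of the distribution around the mean.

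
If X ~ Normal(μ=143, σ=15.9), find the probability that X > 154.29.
0.238833

We have X ~ Normal(μ=143, σ=15.9).

P(X > 154.29) = 1 - P(X ≤ 154.29)
                = 1 - F(154.29)
                = 1 - 0.761167
                = 0.238833

So there's approximately a 23.9% chance that X exceeds 154.29.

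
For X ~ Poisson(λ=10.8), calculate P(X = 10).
0.121365

We have X ~ Poisson(λ=10.8).

For a Poisson distribution, the PMF gives us the probability of each outcome.

Using the PMF formula:
P(X = 10) = 0.121365

Rounded to 4 decimal places: 0.1214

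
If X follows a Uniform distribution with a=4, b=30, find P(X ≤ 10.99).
0.268846

We have X ~ Uniform(a=4, b=30).

The CDF gives us P(X ≤ k).

Using the CDF:
P(X ≤ 10.99) = 0.268846

This means there's approximately a 26.9% chance that X is at most 10.99.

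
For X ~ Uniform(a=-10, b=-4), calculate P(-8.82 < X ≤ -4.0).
0.803333

We have X ~ Uniform(a=-10, b=-4).

To find P(-8.82 < X ≤ -4.0), we use:
P(-8.82 < X ≤ -4.0) = P(X ≤ -4.0) - P(X ≤ -8.82)
                 = F(-4.0) - F(-8.82)
                 = 1.000000 - 0.196667
                 = 0.803333

So there's approximately a 80.3% chance that X falls in this range.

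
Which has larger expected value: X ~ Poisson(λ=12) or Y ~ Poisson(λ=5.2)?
X has larger mean (12.0000 > 5.2000)

Compute the expected value for each distribution:

X ~ Poisson(λ=12):
E[X] = 12.0000

Y ~ Poisson(λ=5.2):
E[Y] = 5.2000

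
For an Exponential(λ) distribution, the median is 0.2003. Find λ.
λ = 3.4605

For X ~ Exponential(λ), the CDF is F(x) = 1 - e^(-λx).
The median m satisfies F(m) = 0.5:
1 - e^(-λm) = 0.5
e^(-λm) = 0.5
λm = ln(2)
m = ln(2) / λ

Given m = 0.2003:
λ = ln(2) / 0.2003 = 0.693147 / 0.2003 = 3.4605

Verification: ln(2) / 3.4605 = 0.2003 ✓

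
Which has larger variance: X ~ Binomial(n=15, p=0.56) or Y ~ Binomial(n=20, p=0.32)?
Y has larger variance (4.3520 > 3.6960)

Compute the variance for each distribution:

X ~ Binomial(n=15, p=0.56):
Var(X) = 3.6960

Y ~ Binomial(n=20, p=0.32):
Var(Y) = 4.3520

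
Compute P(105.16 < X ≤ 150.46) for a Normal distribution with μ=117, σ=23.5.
0.615562

We have X ~ Normal(μ=117, σ=23.5).

To find P(105.16 < X ≤ 150.46), we use:
P(105.16 < X ≤ 150.46) = P(X ≤ 150.46) - P(X ≤ 105.16)
                 = F(150.46) - F(105.16)
                 = 0.922752 - 0.307190
                 = 0.615562

So there's approximately a 61.6% chance that X falls in this range.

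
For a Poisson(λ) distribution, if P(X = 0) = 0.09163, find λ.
λ = 2.3900

For a Poisson(λ) distribution, the PMF at 0 is:
P(X = 0) = λ^0 e^(-λ) / 0! = e^(-λ)

Given P(X = 0) = 0.09163:
e^(-λ) = 0.09163
-λ = ln(0.09163)
λ = -ln(0.09163) = 2.3900

Verification: e^(-2.3900) = 0.09163 ✓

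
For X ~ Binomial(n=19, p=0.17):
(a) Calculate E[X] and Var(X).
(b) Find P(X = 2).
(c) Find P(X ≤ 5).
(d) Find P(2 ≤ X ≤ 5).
(a) E[X] = 3.2300, Var(X) = 2.6809
(b) P(X = 2) = 0.208076
(c) P(X ≤ 5) = 0.910892
(d) P(2 ≤ X ≤ 5) = 0.769009

We have X ~ Binomial(n=19, p=0.17).

(a) Moments:
E[X] = 3.2300
Var(X) = 2.6809
σ = √Var(X) = 1.6373

(b) Point probability using PMF:
P(X = 2) = 0.208076

(c) Cumulative probability using CDF:
P(X ≤ 5) = F(5) = 0.910892

(d) Range probability:
P(2 ≤ X ≤ 5) = P(X ≤ 5) - P(X ≤ 1)
                   = F(5) - F(1)
                   = 0.910892 - 0.141883
                   = 0.769009

This means approximately 76.9% of outcomes fall in the interval [2, 5].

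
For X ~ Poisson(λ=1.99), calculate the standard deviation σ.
1.4107

We have X ~ Poisson(λ=1.99).

For a Poisson distribution with λ=1.99:
σ = √Var(X) = 1.4107

The standard deviation is the square root of the variance.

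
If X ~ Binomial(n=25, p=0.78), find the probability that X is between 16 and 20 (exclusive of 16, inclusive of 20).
0.592982

We have X ~ Binomial(n=25, p=0.78).

To find P(16 < X ≤ 20), we use:
P(16 < X ≤ 20) = P(X ≤ 20) - P(X ≤ 16)
                 = F(20) - F(16)
                 = 0.671828 - 0.078846
                 = 0.592982

So there's approximately a 59.3% chance that X falls in this range.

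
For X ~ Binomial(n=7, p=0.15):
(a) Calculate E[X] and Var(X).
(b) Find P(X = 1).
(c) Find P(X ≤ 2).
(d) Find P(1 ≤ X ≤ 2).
(a) E[X] = 1.0500, Var(X) = 0.8925
(b) P(X = 1) = 0.396007
(c) P(X ≤ 2) = 0.926235
(d) P(1 ≤ X ≤ 2) = 0.605658

We have X ~ Binomial(n=7, p=0.15).

(a) Moments:
E[X] = 1.0500
Var(X) = 0.8925
σ = √Var(X) = 0.9447

(b) Point probability using PMF:
P(X = 1) = 0.396007

(c) Cumulative probability using CDF:
P(X ≤ 2) = F(2) = 0.926235

(d) Range probability:
P(1 ≤ X ≤ 2) = P(X ≤ 2) - P(X ≤ 0)
                   = F(2) - F(0)
                   = 0.926235 - 0.320577
                   = 0.605658

This means approximately 60.6% of outcomes fall in the interval [1, 2].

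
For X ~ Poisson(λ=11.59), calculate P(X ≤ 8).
0.183768

We have X ~ Poisson(λ=11.59).

The CDF gives us P(X ≤ k).

Using the CDF:
P(X ≤ 8) = 0.183768

This means there's approximately a 18.4% chance that X is at most 8.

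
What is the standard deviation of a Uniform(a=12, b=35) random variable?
6.6395

We have X ~ Uniform(a=12, b=35).

For a Uniform distribution with a=12, b=35:
σ = √Var(X) = 6.6395

The standard deviation is the square root of the variance.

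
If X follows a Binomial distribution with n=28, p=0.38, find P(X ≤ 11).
0.636055

We have X ~ Binomial(n=28, p=0.38).

The CDF gives us P(X ≤ k).

Using the CDF:
P(X ≤ 11) = 0.636055

This means there's approximately a 63.6% chance that X is at most 11.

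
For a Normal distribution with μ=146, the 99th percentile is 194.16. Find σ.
σ = 20.7020

For X ~ Normal(μ, σ), the p-th percentile satisfies x = μ + z_p × σ,
where z_p = Φ⁻¹(p) is the standard normal quantile.

Step 1: z_{0.99} = Φ⁻¹(0.99) = 2.3263

Step 2: Solve for σ:
194.16 = 146 + 2.3263 × σ
σ = (194.16 - 146) / 2.3263
σ = 48.16 / 2.3263
σ = 20.7020

Verification: μ + z × σ = 146 + 2.3263 × 20.7020 = 194.16 ✓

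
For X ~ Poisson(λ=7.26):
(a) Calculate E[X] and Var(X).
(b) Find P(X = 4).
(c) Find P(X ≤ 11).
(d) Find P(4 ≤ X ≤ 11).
(a) E[X] = 7.2600, Var(X) = 7.2600
(b) P(X = 4) = 0.081387
(c) P(X ≤ 11) = 0.934021
(d) P(4 ≤ X ≤ 11) = 0.864842

We have X ~ Poisson(λ=7.26).

(a) Moments:
E[X] = 7.2600
Var(X) = 7.2600
σ = √Var(X) = 2.6944

(b) Point probability using PMF:
P(X = 4) = 0.081387

(c) Cumulative probability using CDF:
P(X ≤ 11) = F(11) = 0.934021

(d) Range probability:
P(4 ≤ X ≤ 11) = P(X ≤ 11) - P(X ≤ 3)
                   = F(11) - F(3)
                   = 0.934021 - 0.069179
                   = 0.864842

This means approximately 86.5% of outcomes fall in the interval [4, 11].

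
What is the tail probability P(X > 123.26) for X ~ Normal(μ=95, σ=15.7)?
0.035930

We have X ~ Normal(μ=95, σ=15.7).

P(X > 123.26) = 1 - P(X ≤ 123.26)
                = 1 - F(123.26)
                = 1 - 0.964070
                = 0.035930

So there's approximately a 3.6% chance that X exceeds 123.26.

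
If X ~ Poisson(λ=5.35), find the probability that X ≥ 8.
0.172387

We have X ~ Poisson(λ=5.35).

For discrete distributions, P(X ≥ 8) = 1 - P(X ≤ 7).

P(X ≤ 7) = 0.827613
P(X ≥ 8) = 1 - 0.827613 = 0.172387

So there's approximately a 17.2% chance that X is at least 8.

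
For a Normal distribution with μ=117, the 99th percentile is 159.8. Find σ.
σ = 18.3979

For X ~ Normal(μ, σ), the p-th percentile satisfies x = μ + z_p × σ,
where z_p = Φ⁻¹(p) is the standard normal quantile.

Step 1: z_{0.99} = Φ⁻¹(0.99) = 2.3263

Step 2: Solve for σ:
159.8 = 117 + 2.3263 × σ
σ = (159.8 - 117) / 2.3263
σ = 42.80 / 2.3263
σ = 18.3979

Verification: μ + z × σ = 117 + 2.3263 × 18.3979 = 159.80 ✓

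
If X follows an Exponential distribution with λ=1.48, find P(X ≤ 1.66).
0.914291

We have X ~ Exponential(λ=1.48).

The CDF gives us P(X ≤ k).

Using the CDF:
P(X ≤ 1.66) = 0.914291

This means there's approximately a 91.4% chance that X is at most 1.66.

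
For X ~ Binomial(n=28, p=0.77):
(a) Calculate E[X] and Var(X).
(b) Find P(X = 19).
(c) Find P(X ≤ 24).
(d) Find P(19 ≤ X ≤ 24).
(a) E[X] = 21.5600, Var(X) = 4.9588
(b) P(X = 19) = 0.086728
(c) P(X ≤ 24) = 0.913501
(d) P(19 ≤ X ≤ 24) = 0.824665

We have X ~ Binomial(n=28, p=0.77).

(a) Moments:
E[X] = 21.5600
Var(X) = 4.9588
σ = √Var(X) = 2.2268

(b) Point probability using PMF:
P(X = 19) = 0.086728

(c) Cumulative probability using CDF:
P(X ≤ 24) = F(24) = 0.913501

(d) Range probability:
P(19 ≤ X ≤ 24) = P(X ≤ 24) - P(X ≤ 18)
                   = F(24) - F(18)
                   = 0.913501 - 0.088836
                   = 0.824665

This means approximately 82.5% of outcomes fall in the interval [19, 24].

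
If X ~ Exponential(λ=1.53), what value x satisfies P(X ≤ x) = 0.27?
0.2057

We have X ~ Exponential(λ=1.53).

We want to find x such that P(X ≤ x) = 0.27.

This is the 27th percentile, which means 27% of values fall below this point.

Using the inverse CDF (quantile function):
x = F⁻¹(0.27) = 0.2057

Verification: P(X ≤ 0.2057) = 0.27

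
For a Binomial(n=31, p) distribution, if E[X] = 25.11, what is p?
p = 0.81

For a Binomial(n, p) distribution:
E[X] = n × p

Given n = 31 and E[X] = 25.11:
25.11 = 31 × p
p = 25.11 / 31 = 0.81

Verification: Binomial(31, 0.81) has E[X] = 25.11 ✓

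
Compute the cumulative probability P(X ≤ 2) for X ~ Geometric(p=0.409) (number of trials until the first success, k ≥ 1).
0.650719

We have X ~ Geometric(p=0.409) (number of trials until the first success, k ≥ 1).

The CDF gives us P(X ≤ k).

Using the CDF:
P(X ≤ 2) = 0.650719

This means there's approximately a 65.1% chance that X is at most 2.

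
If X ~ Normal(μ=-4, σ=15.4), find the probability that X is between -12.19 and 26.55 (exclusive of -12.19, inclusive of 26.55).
0.678933

We have X ~ Normal(μ=-4, σ=15.4).

To find P(-12.19 < X ≤ 26.55), we use:
P(-12.19 < X ≤ 26.55) = P(X ≤ 26.55) - P(X ≤ -12.19)
                 = F(26.55) - F(-12.19)
                 = 0.976359 - 0.297426
                 = 0.678933

So there's approximately a 67.9% chance that X falls in this range.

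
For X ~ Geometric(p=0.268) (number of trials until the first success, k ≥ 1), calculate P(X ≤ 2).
0.464176

We have X ~ Geometric(p=0.268) (number of trials until the first success, k ≥ 1).

The CDF gives us P(X ≤ k).

Using the CDF:
P(X ≤ 2) = 0.464176

This means there's approximately a 46.4% chance that X is at most 2.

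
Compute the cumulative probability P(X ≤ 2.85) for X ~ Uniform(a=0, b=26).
0.109615

We have X ~ Uniform(a=0, b=26).

The CDF gives us P(X ≤ k).

Using the CDF:
P(X ≤ 2.85) = 0.109615

This means there's approximately a 11.0% chance that X is at most 2.85.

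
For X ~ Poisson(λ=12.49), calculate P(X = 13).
0.108816

We have X ~ Poisson(λ=12.49).

For a Poisson distribution, the PMF gives us the probability of each outcome.

Using the PMF formula:
P(X = 13) = 0.108816

Rounded to 4 decimal places: 0.1088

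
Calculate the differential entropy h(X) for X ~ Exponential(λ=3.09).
-0.1282 nats

We have X ~ Exponential(λ=3.09).

The differential entropy measures the uncertainty or information content of the distribution.

For an Exponential distribution with λ=3.09:
h(X) = -0.1282 nats

(In bits, this would be -0.1849 bits.)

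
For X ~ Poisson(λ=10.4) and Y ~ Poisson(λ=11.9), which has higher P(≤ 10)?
X has higher probability (P(X ≤ 10) = 0.5331 > P(Y ≤ 10) = 0.3578)

Compute P(≤ 10) for each distribution:

X ~ Poisson(λ=10.4):
P(X ≤ 10) = 0.5331

Y ~ Poisson(λ=11.9):
P(Y ≤ 10) = 0.3578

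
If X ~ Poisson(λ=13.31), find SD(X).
3.6483

We have X ~ Poisson(λ=13.31).

For a Poisson distribution with λ=13.31:
σ = √Var(X) = 3.6483

The standard deviation is the square root of the variance.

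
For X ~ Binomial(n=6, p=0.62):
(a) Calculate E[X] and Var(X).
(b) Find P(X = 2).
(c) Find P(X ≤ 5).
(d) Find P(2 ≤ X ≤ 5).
(a) E[X] = 3.7200, Var(X) = 1.4136
(b) P(X = 2) = 0.120229
(c) P(X ≤ 5) = 0.943200
(d) P(2 ≤ X ≤ 5) = 0.910713

We have X ~ Binomial(n=6, p=0.62).

(a) Moments:
E[X] = 3.7200
Var(X) = 1.4136
σ = √Var(X) = 1.1889

(b) Point probability using PMF:
P(X = 2) = 0.120229

(c) Cumulative probability using CDF:
P(X ≤ 5) = F(5) = 0.943200

(d) Range probability:
P(2 ≤ X ≤ 5) = P(X ≤ 5) - P(X ≤ 1)
                   = F(5) - F(1)
                   = 0.943200 - 0.032486
                   = 0.910713

This means approximately 91.1% of outcomes fall in the interval [2, 5].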